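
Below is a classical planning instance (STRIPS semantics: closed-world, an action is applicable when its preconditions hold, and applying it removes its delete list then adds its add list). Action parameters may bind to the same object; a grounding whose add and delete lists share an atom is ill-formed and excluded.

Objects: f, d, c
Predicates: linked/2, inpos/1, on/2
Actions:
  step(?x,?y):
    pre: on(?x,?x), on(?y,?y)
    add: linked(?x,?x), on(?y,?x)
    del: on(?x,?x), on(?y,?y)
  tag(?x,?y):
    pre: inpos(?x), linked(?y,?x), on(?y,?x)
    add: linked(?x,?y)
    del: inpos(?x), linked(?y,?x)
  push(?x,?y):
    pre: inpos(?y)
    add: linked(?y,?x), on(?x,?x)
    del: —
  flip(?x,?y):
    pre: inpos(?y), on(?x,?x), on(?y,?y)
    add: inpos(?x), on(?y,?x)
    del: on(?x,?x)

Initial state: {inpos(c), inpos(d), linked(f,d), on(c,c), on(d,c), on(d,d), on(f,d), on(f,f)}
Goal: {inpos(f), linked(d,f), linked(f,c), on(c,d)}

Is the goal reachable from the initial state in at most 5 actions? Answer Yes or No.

1. tag(d,f)  →  {inpos(c), linked(d,f), on(c,c), on(d,c), on(d,d), on(f,d), on(f,f)}
2. flip(f,c)  →  {inpos(c), inpos(f), linked(d,f), on(c,c), on(c,f), on(d,c), on(d,d), on(f,d)}
3. step(d,c)  →  {inpos(c), inpos(f), linked(d,d), linked(d,f), on(c,d), on(c,f), on(d,c), on(f,d)}
4. push(c,f)  →  {inpos(c), inpos(f), linked(d,d), linked(d,f), linked(f,c), on(c,c), on(c,d), on(c,f), on(d,c), on(f,d)}
optimal plan length = 4; 4 ≤ 5

Yes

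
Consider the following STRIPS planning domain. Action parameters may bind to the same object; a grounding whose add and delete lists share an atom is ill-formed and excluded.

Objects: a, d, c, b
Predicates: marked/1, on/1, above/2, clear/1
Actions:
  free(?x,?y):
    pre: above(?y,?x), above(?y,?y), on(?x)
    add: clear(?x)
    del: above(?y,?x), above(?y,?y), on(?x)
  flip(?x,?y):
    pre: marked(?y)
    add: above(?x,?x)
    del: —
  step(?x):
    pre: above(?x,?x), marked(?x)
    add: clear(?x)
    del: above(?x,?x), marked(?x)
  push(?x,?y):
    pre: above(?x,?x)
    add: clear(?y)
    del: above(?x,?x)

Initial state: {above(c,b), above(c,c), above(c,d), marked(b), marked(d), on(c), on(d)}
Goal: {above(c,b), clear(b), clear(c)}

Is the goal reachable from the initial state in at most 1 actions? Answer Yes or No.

No

1. free(c,c)  →  {above(c,b), above(c,d), clear(c), marked(b), marked(d), on(d)}
2. flip(a,d)  →  {above(a,a), above(c,b), above(c,d), clear(c), marked(b), marked(d), on(d)}
3. push(a,b)  →  {above(c,b), above(c,d), clear(b), clear(c), marked(b), marked(d), on(d)}
optimal plan length = 3; 3 > 1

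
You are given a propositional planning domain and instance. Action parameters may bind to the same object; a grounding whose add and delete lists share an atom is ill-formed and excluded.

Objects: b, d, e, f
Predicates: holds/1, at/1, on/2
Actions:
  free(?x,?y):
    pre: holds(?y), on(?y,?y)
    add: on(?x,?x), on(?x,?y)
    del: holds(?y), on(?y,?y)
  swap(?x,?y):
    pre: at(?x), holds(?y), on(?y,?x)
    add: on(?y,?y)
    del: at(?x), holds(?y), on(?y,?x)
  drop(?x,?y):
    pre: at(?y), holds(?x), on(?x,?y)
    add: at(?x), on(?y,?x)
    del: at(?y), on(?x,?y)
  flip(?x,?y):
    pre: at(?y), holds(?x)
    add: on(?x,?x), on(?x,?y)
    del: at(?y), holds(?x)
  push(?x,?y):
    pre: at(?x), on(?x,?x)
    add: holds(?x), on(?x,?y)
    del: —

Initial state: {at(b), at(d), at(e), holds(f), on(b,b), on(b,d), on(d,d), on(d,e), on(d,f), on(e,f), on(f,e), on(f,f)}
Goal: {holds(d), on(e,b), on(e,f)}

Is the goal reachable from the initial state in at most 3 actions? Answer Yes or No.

1. free(e,f)  →  {at(b), at(d), at(e), on(b,b), on(b,d), on(d,d), on(d,e), on(d,f), on(e,e), on(e,f), on(f,e)}
2. push(d,b)  →  {at(b), at(d), at(e), holds(d), on(b,b), on(b,d), on(d,b), on(d,d), on(d,e), on(d,f), on(e,e), on(e,f), on(f,e)}
3. push(e,b)  →  {at(b), at(d), at(e), holds(d), holds(e), on(b,b), on(b,d), on(d,b), on(d,d), on(d,e), on(d,f), on(e,b), on(e,e), on(e,f), on(f,e)}
optimal plan length = 3; 3 ≤ 3

Yes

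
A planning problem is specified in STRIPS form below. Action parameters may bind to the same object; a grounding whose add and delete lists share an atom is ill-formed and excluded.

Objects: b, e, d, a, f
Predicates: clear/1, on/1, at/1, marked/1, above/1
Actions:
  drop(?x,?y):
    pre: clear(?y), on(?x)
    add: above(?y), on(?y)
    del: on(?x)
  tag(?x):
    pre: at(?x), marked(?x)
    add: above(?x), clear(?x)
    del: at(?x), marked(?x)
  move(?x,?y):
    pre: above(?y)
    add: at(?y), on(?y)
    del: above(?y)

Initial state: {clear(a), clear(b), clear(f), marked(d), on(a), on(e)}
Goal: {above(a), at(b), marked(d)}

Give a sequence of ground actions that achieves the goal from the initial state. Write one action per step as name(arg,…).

1. drop(e,b)  →  {above(b), clear(a), clear(b), clear(f), marked(d), on(a), on(b)}
2. drop(b,a)  →  {above(a), above(b), clear(a), clear(b), clear(f), marked(d), on(a)}
3. move(b,b)  →  {above(a), at(b), clear(a), clear(b), clear(f), marked(d), on(a), on(b)}

drop(e,b); drop(b,a); move(b,b)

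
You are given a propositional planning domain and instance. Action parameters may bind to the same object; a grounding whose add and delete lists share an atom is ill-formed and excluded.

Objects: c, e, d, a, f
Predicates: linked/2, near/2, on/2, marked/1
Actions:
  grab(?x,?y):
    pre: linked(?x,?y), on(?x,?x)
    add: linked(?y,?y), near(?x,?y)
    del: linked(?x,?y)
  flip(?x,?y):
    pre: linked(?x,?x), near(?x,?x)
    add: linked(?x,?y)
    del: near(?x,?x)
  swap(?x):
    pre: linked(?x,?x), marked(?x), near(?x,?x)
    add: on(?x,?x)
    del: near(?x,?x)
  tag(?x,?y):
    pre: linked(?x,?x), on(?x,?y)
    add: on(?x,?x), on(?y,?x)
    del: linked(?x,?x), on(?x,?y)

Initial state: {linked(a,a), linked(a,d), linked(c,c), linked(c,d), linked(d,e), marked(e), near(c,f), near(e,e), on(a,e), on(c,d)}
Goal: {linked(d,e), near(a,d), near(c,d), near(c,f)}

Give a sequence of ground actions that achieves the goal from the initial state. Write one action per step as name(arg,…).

1. tag(c,d)  →  {linked(a,a), linked(a,d), linked(c,d), linked(d,e), marked(e), near(c,f), near(e,e), on(a,e), on(c,c), on(d,c)}
2. grab(c,d)  →  {linked(a,a), linked(a,d), linked(d,d), linked(d,e), marked(e), near(c,d), near(c,f), near(e,e), on(a,e), on(c,c), on(d,c)}
3. tag(a,e)  →  {linked(a,d), linked(d,d), linked(d,e), marked(e), near(c,d), near(c,f), near(e,e), on(a,a), on(c,c), on(d,c), on(e,a)}
4. grab(a,d)  →  {linked(d,d), linked(d,e), marked(e), near(a,d), near(c,d), near(c,f), near(e,e), on(a,a), on(c,c), on(d,c), on(e,a)}

tag(c,d); grab(c,d); tag(a,e); grab(a,d)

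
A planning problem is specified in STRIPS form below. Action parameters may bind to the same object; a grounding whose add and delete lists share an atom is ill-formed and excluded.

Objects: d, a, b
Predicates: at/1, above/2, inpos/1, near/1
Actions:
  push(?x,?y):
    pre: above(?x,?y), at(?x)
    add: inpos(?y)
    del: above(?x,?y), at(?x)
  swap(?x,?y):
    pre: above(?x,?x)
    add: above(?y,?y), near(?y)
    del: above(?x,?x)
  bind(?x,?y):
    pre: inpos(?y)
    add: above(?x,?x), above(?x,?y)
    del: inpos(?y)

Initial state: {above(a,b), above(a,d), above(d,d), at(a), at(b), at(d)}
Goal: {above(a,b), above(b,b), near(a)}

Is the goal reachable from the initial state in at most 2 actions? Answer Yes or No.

Yes

1. swap(d,a)  →  {above(a,a), above(a,b), above(a,d), at(a), at(b), at(d), near(a)}
2. swap(a,b)  →  {above(a,b), above(a,d), above(b,b), at(a), at(b), at(d), near(a), near(b)}
optimal plan length = 2; 2 ≤ 2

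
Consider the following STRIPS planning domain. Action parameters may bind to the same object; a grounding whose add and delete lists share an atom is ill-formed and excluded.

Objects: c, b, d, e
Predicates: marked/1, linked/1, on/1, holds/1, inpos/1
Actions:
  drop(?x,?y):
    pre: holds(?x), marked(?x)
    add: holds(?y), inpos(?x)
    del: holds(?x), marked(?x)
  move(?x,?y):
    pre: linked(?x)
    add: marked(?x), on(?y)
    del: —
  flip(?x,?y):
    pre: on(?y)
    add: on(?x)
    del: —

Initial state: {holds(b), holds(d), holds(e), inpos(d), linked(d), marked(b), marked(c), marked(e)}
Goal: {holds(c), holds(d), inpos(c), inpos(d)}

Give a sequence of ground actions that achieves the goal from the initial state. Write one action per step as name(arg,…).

1. drop(b,c)  →  {holds(c), holds(d), holds(e), inpos(b), inpos(d), linked(d), marked(c), marked(e)}
2. drop(c,b)  →  {holds(b), holds(d), holds(e), inpos(b), inpos(c), inpos(d), linked(d), marked(e)}
3. drop(e,c)  →  {holds(b), holds(c), holds(d), inpos(b), inpos(c), inpos(d), inpos(e), linked(d)}

drop(b,c); drop(c,b); drop(e,c)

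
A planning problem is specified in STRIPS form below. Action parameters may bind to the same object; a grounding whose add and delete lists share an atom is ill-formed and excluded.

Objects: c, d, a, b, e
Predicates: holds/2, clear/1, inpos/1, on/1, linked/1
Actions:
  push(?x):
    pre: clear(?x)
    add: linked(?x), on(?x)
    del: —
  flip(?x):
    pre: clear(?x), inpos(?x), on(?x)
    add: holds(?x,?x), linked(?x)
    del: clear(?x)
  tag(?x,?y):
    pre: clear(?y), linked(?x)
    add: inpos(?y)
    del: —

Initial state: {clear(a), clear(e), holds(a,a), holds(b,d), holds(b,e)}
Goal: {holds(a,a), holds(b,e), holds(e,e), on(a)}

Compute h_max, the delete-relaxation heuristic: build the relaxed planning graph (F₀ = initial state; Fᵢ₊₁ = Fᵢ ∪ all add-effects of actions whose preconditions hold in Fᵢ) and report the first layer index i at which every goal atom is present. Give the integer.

F0 = init (5 atoms)
F1 = F0 ∪ {linked(a), linked(e), on(a), on(e)}  (9 atoms)
F2 = F1 ∪ {inpos(a), inpos(e)}  (11 atoms)
F3 = F2 ∪ {holds(e,e)}  (12 atoms)
goal ⊆ F3  ⇒  h_max = 3

3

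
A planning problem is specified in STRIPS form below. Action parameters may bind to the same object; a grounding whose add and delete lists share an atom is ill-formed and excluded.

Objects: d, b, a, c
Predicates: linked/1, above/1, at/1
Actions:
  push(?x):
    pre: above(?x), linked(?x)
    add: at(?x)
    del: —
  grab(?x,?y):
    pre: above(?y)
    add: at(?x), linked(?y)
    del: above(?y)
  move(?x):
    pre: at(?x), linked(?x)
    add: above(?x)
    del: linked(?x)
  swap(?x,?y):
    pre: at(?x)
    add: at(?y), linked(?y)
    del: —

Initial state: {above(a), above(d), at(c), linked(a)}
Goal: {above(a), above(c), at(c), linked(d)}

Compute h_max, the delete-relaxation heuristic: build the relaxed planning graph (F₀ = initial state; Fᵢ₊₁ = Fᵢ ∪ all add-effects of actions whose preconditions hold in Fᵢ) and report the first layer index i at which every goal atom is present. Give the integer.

2

F0 = init (4 atoms)
F1 = F0 ∪ {at(a), at(b), at(d), linked(b), linked(c), linked(d)}  (10 atoms)
F2 = F1 ∪ {above(b), above(c)}  (12 atoms)
goal ⊆ F2  ⇒  h_max = 2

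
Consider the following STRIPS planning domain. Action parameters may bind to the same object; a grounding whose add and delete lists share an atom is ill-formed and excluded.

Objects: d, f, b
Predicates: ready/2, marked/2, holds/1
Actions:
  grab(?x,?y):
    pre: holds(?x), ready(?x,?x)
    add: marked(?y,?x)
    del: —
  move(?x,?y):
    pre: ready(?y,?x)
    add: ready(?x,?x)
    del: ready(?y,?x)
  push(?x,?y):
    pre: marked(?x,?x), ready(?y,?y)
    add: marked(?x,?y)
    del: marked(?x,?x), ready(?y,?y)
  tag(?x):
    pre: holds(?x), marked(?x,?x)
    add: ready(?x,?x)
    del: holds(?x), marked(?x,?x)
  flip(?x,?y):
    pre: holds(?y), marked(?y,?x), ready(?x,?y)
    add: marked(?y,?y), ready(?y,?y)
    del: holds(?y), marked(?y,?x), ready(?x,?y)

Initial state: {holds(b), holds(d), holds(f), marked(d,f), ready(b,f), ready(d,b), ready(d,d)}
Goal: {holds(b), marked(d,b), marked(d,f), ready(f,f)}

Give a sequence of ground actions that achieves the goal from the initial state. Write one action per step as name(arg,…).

1. move(f,b)  →  {holds(b), holds(d), holds(f), marked(d,f), ready(d,b), ready(d,d), ready(f,f)}
2. move(b,d)  →  {holds(b), holds(d), holds(f), marked(d,f), ready(b,b), ready(d,d), ready(f,f)}
3. grab(b,d)  →  {holds(b), holds(d), holds(f), marked(d,b), marked(d,f), ready(b,b), ready(d,d), ready(f,f)}

move(f,b); move(b,d); grab(b,d)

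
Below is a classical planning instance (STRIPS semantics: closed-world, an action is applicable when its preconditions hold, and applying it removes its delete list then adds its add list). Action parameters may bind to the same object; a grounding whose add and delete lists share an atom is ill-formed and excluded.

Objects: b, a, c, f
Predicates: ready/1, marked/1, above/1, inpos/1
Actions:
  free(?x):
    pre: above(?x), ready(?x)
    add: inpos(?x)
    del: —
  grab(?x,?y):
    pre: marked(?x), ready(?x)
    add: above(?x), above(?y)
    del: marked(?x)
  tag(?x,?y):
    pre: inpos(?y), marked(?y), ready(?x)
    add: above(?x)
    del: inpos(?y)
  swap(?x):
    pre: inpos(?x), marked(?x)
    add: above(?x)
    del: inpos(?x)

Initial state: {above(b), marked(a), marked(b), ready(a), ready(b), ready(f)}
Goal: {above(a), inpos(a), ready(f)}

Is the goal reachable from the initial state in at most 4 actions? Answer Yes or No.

Yes

1. grab(b,a)  →  {above(a), above(b), marked(a), ready(a), ready(b), ready(f)}
2. free(a)  →  {above(a), above(b), inpos(a), marked(a), ready(a), ready(b), ready(f)}
optimal plan length = 2; 2 ≤ 4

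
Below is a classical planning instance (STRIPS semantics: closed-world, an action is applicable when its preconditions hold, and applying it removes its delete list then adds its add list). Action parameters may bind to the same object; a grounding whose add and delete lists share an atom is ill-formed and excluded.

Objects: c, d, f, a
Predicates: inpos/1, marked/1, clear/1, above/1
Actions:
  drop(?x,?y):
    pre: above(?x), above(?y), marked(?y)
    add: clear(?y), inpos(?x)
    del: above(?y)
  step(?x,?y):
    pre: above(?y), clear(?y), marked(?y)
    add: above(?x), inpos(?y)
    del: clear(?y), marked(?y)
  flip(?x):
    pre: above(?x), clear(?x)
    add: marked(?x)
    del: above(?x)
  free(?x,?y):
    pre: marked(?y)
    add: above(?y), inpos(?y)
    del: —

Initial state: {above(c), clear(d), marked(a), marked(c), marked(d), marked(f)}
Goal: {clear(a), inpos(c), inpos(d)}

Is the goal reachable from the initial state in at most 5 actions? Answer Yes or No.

1. free(c,d)  →  {above(c), above(d), clear(d), inpos(d), marked(a), marked(c), marked(d), marked(f)}
2. step(a,d)  →  {above(a), above(c), above(d), inpos(d), marked(a), marked(c), marked(f)}
3. drop(c,a)  →  {above(c), above(d), clear(a), inpos(c), inpos(d), marked(a), marked(c), marked(f)}
optimal plan length = 3; 3 ≤ 5

Yes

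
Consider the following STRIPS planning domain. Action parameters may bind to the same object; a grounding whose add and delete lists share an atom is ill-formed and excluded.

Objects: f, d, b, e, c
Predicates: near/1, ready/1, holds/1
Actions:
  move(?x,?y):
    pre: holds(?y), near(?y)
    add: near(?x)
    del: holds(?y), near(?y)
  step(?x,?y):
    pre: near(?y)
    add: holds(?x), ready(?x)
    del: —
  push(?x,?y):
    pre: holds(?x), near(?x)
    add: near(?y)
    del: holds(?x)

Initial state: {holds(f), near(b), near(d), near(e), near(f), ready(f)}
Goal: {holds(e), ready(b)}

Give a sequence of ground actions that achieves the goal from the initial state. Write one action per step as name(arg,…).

step(b,f); step(e,f)

1. step(b,f)  →  {holds(b), holds(f), near(b), near(d), near(e), near(f), ready(b), ready(f)}
2. step(e,f)  →  {holds(b), holds(e), holds(f), near(b), near(d), near(e), near(f), ready(b), ready(e), ready(f)}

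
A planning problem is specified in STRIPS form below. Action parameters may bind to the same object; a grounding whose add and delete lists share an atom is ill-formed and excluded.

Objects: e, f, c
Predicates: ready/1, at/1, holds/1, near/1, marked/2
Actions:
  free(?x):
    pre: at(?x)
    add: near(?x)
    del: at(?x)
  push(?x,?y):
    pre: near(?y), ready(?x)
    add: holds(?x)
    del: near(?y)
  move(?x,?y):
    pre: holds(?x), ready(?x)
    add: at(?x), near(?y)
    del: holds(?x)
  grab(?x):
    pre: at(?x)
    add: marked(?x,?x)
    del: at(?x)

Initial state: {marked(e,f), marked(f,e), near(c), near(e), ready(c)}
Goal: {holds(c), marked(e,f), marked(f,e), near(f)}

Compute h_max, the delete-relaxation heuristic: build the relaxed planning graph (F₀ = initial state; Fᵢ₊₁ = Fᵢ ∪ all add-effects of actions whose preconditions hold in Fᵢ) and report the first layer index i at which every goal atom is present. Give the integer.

2

F0 = init (5 atoms)
F1 = F0 ∪ {holds(c)}  (6 atoms)
F2 = F1 ∪ {at(c), near(f)}  (8 atoms)
goal ⊆ F2  ⇒  h_max = 2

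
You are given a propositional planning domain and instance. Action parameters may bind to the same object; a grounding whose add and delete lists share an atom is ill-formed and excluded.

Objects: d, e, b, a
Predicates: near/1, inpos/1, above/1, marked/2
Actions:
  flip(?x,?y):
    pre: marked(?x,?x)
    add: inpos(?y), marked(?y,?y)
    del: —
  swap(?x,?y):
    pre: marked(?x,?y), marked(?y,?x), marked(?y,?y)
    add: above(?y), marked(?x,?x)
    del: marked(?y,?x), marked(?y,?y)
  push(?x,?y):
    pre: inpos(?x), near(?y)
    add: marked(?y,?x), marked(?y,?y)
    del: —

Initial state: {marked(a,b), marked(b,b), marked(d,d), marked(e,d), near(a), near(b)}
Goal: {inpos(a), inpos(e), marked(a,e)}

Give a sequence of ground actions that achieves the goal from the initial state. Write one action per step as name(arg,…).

flip(d,e); flip(d,a); push(e,a)

1. flip(d,e)  →  {inpos(e), marked(a,b), marked(b,b), marked(d,d), marked(e,d), marked(e,e), near(a), near(b)}
2. flip(d,a)  →  {inpos(a), inpos(e), marked(a,a), marked(a,b), marked(b,b), marked(d,d), marked(e,d), marked(e,e), near(a), near(b)}
3. push(e,a)  →  {inpos(a), inpos(e), marked(a,a), marked(a,b), marked(a,e), marked(b,b), marked(d,d), marked(e,d), marked(e,e), near(a), near(b)}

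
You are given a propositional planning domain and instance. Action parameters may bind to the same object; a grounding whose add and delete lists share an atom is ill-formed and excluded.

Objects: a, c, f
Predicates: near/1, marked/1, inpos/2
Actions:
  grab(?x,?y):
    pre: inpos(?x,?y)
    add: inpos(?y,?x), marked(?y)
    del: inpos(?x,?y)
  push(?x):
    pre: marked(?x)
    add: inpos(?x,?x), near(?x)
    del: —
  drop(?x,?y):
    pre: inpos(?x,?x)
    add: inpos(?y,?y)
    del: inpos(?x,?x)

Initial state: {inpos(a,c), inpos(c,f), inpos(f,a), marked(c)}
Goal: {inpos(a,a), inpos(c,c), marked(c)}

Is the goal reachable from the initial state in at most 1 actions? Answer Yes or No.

1. grab(f,a)  →  {inpos(a,c), inpos(a,f), inpos(c,f), marked(a), marked(c)}
2. push(a)  →  {inpos(a,a), inpos(a,c), inpos(a,f), inpos(c,f), marked(a), marked(c), near(a)}
3. push(c)  →  {inpos(a,a), inpos(a,c), inpos(a,f), inpos(c,c), inpos(c,f), marked(a), marked(c), near(a), near(c)}
optimal plan length = 3; 3 > 1

No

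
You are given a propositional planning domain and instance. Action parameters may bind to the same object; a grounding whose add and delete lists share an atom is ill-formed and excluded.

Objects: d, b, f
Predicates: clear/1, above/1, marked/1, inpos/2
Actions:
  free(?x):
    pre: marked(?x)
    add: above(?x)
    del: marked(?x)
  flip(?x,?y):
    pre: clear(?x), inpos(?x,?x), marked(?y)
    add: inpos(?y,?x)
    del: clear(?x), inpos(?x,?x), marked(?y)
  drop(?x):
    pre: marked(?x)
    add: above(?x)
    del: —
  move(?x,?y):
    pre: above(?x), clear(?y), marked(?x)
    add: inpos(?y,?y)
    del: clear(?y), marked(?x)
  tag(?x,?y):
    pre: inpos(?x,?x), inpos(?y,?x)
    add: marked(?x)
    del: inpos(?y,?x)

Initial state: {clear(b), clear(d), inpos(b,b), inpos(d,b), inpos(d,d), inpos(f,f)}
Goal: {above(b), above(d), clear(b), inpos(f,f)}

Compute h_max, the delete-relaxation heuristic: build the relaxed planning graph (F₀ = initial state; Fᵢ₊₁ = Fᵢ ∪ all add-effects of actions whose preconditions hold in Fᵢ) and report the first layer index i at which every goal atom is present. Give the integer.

F0 = init (6 atoms)
F1 = F0 ∪ {marked(b), marked(d), marked(f)}  (9 atoms)
F2 = F1 ∪ {above(b), above(d), above(f), inpos(b,d), inpos(f,b), inpos(f,d)}  (15 atoms)
goal ⊆ F2  ⇒  h_max = 2

2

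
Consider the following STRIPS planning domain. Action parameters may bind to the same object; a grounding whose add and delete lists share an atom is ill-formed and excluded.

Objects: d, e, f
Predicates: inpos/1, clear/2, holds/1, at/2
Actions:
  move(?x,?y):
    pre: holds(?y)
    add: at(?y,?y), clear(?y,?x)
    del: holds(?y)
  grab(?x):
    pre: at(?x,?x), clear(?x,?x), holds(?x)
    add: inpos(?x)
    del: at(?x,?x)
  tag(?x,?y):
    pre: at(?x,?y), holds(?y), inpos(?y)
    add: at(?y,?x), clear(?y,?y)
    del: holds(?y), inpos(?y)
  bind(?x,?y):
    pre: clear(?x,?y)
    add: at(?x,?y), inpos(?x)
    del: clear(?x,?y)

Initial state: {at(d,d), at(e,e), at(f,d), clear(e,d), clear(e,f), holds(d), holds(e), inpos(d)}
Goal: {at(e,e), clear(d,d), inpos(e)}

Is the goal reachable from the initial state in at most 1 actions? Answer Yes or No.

No

1. move(d,d)  →  {at(d,d), at(e,e), at(f,d), clear(d,d), clear(e,d), clear(e,f), holds(e), inpos(d)}
2. bind(e,d)  →  {at(d,d), at(e,d), at(e,e), at(f,d), clear(d,d), clear(e,f), holds(e), inpos(d), inpos(e)}
optimal plan length = 2; 2 > 1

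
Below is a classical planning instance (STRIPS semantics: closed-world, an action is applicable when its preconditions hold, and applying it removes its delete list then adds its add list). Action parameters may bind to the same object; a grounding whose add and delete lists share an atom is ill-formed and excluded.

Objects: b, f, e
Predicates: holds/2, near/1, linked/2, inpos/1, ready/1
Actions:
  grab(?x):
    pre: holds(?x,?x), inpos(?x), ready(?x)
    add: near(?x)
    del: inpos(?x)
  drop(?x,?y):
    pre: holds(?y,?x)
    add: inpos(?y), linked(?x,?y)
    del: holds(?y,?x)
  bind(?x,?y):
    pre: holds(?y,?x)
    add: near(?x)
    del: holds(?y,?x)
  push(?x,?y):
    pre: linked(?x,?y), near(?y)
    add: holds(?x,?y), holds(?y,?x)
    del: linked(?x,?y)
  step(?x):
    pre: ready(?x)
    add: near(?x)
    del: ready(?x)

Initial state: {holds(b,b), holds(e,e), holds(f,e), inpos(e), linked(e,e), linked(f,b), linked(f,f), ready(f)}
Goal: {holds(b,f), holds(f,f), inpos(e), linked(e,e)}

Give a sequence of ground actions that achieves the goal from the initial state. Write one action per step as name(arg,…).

1. bind(b,b)  →  {holds(e,e), holds(f,e), inpos(e), linked(e,e), linked(f,b), linked(f,f), near(b), ready(f)}
2. push(f,b)  →  {holds(b,f), holds(e,e), holds(f,b), holds(f,e), inpos(e), linked(e,e), linked(f,f), near(b), ready(f)}
3. step(f)  →  {holds(b,f), holds(e,e), holds(f,b), holds(f,e), inpos(e), linked(e,e), linked(f,f), near(b), near(f)}
4. push(f,f)  →  {holds(b,f), holds(e,e), holds(f,b), holds(f,e), holds(f,f), inpos(e), linked(e,e), near(b), near(f)}

bind(b,b); push(f,b); step(f); push(f,f)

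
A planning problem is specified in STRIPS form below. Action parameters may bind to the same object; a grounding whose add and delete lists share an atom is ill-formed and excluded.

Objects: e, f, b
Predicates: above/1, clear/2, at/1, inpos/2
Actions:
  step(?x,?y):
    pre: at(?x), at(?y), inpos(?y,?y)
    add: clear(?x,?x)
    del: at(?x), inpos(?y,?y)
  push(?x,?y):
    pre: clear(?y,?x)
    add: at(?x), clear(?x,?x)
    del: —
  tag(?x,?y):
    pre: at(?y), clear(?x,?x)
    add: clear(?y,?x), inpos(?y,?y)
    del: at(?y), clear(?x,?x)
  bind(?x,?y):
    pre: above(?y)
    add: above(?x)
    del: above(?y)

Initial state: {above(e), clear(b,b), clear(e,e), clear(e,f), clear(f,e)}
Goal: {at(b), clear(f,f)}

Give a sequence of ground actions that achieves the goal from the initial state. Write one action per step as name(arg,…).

1. push(f,e)  →  {above(e), at(f), clear(b,b), clear(e,e), clear(e,f), clear(f,e), clear(f,f)}
2. push(b,b)  →  {above(e), at(b), at(f), clear(b,b), clear(e,e), clear(e,f), clear(f,e), clear(f,f)}

push(f,e); push(b,b)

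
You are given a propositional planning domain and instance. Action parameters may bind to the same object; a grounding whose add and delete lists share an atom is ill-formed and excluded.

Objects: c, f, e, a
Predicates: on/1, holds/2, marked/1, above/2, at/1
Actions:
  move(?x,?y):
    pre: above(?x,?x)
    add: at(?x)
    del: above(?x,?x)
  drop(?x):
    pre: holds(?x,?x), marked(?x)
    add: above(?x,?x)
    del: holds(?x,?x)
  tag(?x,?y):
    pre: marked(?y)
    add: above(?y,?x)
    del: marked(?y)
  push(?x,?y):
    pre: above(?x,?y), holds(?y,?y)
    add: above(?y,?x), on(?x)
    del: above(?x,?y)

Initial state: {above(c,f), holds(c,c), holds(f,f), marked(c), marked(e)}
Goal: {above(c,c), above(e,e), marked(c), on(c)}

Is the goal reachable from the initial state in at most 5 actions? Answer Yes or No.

Yes

1. drop(c)  →  {above(c,c), above(c,f), holds(f,f), marked(c), marked(e)}
2. tag(e,e)  →  {above(c,c), above(c,f), above(e,e), holds(f,f), marked(c)}
3. push(c,f)  →  {above(c,c), above(e,e), above(f,c), holds(f,f), marked(c), on(c)}
optimal plan length = 3; 3 ≤ 5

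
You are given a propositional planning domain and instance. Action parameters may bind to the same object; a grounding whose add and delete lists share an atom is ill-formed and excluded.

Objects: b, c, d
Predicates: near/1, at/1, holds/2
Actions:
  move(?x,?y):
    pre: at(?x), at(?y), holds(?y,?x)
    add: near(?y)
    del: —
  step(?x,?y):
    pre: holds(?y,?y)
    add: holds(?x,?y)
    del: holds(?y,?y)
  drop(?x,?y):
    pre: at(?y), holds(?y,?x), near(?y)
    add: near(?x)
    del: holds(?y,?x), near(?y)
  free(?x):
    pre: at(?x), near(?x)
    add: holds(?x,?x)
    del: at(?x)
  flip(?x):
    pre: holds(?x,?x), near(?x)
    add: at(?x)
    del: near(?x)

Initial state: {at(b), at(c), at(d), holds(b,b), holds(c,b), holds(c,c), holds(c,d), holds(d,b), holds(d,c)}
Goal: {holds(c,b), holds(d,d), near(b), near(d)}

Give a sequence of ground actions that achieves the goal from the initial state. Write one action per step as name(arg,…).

move(b,b); move(b,d); free(d)

1. move(b,b)  →  {at(b), at(c), at(d), holds(b,b), holds(c,b), holds(c,c), holds(c,d), holds(d,b), holds(d,c), near(b)}
2. move(b,d)  →  {at(b), at(c), at(d), holds(b,b), holds(c,b), holds(c,c), holds(c,d), holds(d,b), holds(d,c), near(b), near(d)}
3. free(d)  →  {at(b), at(c), holds(b,b), holds(c,b), holds(c,c), holds(c,d), holds(d,b), holds(d,c), holds(d,d), near(b), near(d)}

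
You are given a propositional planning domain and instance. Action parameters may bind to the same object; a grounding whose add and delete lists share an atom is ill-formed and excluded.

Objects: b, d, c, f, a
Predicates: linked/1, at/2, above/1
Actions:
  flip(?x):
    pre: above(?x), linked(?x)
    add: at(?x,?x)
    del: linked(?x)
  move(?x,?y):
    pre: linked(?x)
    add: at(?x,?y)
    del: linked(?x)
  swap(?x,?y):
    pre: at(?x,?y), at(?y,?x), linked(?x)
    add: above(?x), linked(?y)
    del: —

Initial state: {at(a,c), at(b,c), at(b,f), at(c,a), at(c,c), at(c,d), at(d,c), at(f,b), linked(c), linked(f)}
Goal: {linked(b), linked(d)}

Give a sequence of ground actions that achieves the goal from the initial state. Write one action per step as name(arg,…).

swap(c,d); swap(f,b)

1. swap(c,d)  →  {above(c), at(a,c), at(b,c), at(b,f), at(c,a), at(c,c), at(c,d), at(d,c), at(f,b), linked(c), linked(d), linked(f)}
2. swap(f,b)  →  {above(c), above(f), at(a,c), at(b,c), at(b,f), at(c,a), at(c,c), at(c,d), at(d,c), at(f,b), linked(b), linked(c), linked(d), linked(f)}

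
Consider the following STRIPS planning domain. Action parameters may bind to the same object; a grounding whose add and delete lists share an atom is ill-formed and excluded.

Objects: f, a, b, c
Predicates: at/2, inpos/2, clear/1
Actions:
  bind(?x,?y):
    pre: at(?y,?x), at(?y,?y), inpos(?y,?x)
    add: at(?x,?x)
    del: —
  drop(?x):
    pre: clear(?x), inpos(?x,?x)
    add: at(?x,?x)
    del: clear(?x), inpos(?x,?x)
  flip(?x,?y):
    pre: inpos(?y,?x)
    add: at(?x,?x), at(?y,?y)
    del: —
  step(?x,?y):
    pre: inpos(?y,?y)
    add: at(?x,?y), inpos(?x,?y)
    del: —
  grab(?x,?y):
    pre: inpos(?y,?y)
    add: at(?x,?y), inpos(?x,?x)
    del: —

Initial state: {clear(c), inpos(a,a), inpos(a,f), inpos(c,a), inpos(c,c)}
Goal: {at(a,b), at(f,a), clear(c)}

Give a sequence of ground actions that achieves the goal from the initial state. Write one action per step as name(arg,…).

step(f,a); grab(b,a); step(a,b)

1. step(f,a)  →  {at(f,a), clear(c), inpos(a,a), inpos(a,f), inpos(c,a), inpos(c,c), inpos(f,a)}
2. grab(b,a)  →  {at(b,a), at(f,a), clear(c), inpos(a,a), inpos(a,f), inpos(b,b), inpos(c,a), inpos(c,c), inpos(f,a)}
3. step(a,b)  →  {at(a,b), at(b,a), at(f,a), clear(c), inpos(a,a), inpos(a,b), inpos(a,f), inpos(b,b), inpos(c,a), inpos(c,c), inpos(f,a)}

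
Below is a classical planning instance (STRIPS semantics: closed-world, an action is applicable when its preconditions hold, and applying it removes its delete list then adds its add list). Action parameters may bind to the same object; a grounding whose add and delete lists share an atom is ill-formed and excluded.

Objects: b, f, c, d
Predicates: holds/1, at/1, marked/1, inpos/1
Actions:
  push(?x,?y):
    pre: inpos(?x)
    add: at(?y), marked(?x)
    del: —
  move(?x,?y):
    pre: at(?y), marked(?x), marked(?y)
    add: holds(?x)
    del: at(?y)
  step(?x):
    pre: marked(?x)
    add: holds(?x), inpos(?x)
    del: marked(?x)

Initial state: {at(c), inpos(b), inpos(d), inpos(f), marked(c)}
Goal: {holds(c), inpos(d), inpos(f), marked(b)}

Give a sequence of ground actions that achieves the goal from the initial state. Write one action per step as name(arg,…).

push(b,b); move(c,b)

1. push(b,b)  →  {at(b), at(c), inpos(b), inpos(d), inpos(f), marked(b), marked(c)}
2. move(c,b)  →  {at(c), holds(c), inpos(b), inpos(d), inpos(f), marked(b), marked(c)}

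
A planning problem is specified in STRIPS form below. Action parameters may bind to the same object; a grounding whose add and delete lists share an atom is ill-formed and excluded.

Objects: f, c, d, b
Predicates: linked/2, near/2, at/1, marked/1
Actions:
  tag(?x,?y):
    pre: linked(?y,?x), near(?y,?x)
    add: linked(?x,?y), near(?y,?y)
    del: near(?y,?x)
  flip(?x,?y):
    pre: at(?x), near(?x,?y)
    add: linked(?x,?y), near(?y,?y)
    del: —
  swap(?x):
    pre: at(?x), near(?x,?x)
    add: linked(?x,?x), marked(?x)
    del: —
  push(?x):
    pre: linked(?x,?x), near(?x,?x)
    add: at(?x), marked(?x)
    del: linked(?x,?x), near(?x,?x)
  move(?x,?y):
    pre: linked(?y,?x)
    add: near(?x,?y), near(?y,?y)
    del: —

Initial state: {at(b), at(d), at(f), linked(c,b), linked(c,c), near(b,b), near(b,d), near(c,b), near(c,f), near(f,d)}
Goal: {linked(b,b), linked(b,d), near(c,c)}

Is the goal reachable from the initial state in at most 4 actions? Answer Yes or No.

Yes

1. tag(b,c)  →  {at(b), at(d), at(f), linked(b,c), linked(c,b), linked(c,c), near(b,b), near(b,d), near(c,c), near(c,f), near(f,d)}
2. flip(b,d)  →  {at(b), at(d), at(f), linked(b,c), linked(b,d), linked(c,b), linked(c,c), near(b,b), near(b,d), near(c,c), near(c,f), near(d,d), near(f,d)}
3. flip(b,b)  →  {at(b), at(d), at(f), linked(b,b), linked(b,c), linked(b,d), linked(c,b), linked(c,c), near(b,b), near(b,d), near(c,c), near(c,f), near(d,d), near(f,d)}
optimal plan length = 3; 3 ≤ 4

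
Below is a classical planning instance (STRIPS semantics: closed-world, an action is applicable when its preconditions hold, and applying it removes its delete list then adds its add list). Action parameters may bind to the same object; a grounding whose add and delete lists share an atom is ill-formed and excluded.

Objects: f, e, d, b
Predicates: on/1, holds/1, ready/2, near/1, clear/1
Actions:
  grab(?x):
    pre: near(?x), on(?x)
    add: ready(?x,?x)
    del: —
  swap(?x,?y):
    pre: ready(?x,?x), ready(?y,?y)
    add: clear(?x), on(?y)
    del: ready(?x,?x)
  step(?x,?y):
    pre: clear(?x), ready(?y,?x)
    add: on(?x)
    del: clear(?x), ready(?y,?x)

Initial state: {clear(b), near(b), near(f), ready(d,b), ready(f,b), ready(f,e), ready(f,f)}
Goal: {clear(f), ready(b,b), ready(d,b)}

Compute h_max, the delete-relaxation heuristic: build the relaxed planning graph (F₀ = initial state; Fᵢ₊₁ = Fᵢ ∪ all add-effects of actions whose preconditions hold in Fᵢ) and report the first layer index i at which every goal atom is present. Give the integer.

F0 = init (7 atoms)
F1 = F0 ∪ {clear(f), on(b), on(f)}  (10 atoms)
F2 = F1 ∪ {ready(b,b)}  (11 atoms)
goal ⊆ F2  ⇒  h_max = 2

2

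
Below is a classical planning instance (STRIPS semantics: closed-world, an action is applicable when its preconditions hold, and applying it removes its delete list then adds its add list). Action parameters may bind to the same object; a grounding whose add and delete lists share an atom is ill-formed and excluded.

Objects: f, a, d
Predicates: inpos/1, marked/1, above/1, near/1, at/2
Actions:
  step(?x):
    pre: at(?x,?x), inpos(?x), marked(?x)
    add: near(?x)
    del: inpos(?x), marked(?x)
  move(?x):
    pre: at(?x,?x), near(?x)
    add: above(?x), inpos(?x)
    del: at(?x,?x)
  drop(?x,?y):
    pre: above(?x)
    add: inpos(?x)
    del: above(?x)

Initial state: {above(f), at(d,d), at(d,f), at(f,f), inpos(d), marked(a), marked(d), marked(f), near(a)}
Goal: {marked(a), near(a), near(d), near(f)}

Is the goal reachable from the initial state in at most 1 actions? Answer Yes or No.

1. step(d)  →  {above(f), at(d,d), at(d,f), at(f,f), marked(a), marked(f), near(a), near(d)}
2. drop(f,f)  →  {at(d,d), at(d,f), at(f,f), inpos(f), marked(a), marked(f), near(a), near(d)}
3. step(f)  →  {at(d,d), at(d,f), at(f,f), marked(a), near(a), near(d), near(f)}
optimal plan length = 3; 3 > 1

No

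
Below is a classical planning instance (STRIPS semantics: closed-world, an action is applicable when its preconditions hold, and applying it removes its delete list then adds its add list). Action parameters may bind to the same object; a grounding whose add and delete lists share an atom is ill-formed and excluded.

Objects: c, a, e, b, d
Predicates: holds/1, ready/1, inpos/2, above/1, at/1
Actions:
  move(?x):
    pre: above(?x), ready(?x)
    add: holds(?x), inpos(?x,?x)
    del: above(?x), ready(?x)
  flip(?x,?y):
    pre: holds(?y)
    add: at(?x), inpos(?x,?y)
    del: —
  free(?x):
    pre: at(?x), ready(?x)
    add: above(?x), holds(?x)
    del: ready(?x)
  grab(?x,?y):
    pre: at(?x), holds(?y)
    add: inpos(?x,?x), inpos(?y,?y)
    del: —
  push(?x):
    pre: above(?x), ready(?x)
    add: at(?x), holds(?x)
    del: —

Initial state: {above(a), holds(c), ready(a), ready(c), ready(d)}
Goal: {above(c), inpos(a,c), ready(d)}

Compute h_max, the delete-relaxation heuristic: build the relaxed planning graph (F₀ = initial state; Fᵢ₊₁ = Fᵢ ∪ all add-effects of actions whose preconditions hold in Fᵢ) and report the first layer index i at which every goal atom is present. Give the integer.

F0 = init (5 atoms)
F1 = F0 ∪ {at(a), at(b), at(c), at(d), at(e), holds(a), inpos(a,a), inpos(a,c), inpos(b,c), inpos(c,c), inpos(d,c), inpos(e,c)}  (17 atoms)
F2 = F1 ∪ {above(c), above(d), holds(d), inpos(b,a), inpos(b,b), inpos(c,a), inpos(d,a), inpos(d,d), inpos(e,a), inpos(e,e)}  (27 atoms)
goal ⊆ F2  ⇒  h_max = 2

2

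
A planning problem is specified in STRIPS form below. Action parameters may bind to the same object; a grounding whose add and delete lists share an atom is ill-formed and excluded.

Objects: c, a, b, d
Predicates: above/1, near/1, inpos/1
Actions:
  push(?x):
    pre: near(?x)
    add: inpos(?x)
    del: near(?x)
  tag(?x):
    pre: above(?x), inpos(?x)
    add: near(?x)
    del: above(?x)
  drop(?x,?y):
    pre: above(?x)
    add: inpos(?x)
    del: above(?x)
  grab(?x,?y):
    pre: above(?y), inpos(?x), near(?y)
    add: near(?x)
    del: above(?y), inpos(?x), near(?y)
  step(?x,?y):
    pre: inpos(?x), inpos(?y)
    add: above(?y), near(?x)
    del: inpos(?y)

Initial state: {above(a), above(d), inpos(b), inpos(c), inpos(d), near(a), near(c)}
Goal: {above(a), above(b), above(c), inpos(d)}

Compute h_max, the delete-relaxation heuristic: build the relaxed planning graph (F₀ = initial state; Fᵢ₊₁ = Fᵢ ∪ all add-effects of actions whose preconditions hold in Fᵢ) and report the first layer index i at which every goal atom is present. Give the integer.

F0 = init (7 atoms)
F1 = F0 ∪ {above(b), above(c), inpos(a), near(b), near(d)}  (12 atoms)
goal ⊆ F1  ⇒  h_max = 1

1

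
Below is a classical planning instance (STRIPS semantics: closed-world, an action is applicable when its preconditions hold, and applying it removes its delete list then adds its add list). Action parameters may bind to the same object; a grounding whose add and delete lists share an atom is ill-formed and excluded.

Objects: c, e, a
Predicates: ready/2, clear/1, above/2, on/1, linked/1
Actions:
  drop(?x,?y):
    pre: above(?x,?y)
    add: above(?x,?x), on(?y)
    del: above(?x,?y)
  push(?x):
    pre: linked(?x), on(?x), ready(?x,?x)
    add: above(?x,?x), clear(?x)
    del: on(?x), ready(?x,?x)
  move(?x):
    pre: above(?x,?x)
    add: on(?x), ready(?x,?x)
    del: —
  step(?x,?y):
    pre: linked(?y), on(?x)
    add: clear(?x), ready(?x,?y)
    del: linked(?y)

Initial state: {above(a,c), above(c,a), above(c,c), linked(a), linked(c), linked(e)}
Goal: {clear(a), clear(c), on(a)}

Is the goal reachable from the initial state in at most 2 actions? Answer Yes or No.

1. drop(c,a)  →  {above(a,c), above(c,c), linked(a), linked(c), linked(e), on(a)}
2. drop(a,c)  →  {above(a,a), above(c,c), linked(a), linked(c), linked(e), on(a), on(c)}
3. step(c,c)  →  {above(a,a), above(c,c), clear(c), linked(a), linked(e), on(a), on(c), ready(c,c)}
4. step(a,e)  →  {above(a,a), above(c,c), clear(a), clear(c), linked(a), on(a), on(c), ready(a,e), ready(c,c)}
optimal plan length = 4; 4 > 2

No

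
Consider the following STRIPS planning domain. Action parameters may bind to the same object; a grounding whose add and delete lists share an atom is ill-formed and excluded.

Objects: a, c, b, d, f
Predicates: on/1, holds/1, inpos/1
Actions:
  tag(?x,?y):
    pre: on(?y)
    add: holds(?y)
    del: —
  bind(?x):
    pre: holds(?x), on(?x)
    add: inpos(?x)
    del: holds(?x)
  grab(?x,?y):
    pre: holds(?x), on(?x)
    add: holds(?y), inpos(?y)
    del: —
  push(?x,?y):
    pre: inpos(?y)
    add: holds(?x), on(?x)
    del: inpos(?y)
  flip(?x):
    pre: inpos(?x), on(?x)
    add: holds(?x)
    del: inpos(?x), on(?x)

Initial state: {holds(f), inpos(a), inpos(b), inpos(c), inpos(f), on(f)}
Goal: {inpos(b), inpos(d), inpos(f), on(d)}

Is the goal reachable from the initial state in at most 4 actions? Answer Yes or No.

Yes

1. grab(f,d)  →  {holds(d), holds(f), inpos(a), inpos(b), inpos(c), inpos(d), inpos(f), on(f)}
2. push(d,a)  →  {holds(d), holds(f), inpos(b), inpos(c), inpos(d), inpos(f), on(d), on(f)}
optimal plan length = 2; 2 ≤ 4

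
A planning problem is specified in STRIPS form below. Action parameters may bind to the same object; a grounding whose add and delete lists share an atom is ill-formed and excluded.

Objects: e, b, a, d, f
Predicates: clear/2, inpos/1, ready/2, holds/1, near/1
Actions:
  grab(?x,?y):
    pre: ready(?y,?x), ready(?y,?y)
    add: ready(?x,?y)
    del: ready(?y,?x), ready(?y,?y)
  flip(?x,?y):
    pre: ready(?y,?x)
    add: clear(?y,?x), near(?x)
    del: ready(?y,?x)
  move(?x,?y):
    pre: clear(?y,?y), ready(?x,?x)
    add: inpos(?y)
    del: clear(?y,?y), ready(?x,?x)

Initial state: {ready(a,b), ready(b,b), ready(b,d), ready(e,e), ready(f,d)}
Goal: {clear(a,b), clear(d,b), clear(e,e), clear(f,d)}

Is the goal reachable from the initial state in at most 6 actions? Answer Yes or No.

1. grab(d,b)  →  {ready(a,b), ready(d,b), ready(e,e), ready(f,d)}
2. flip(e,e)  →  {clear(e,e), near(e), ready(a,b), ready(d,b), ready(f,d)}
3. flip(b,a)  →  {clear(a,b), clear(e,e), near(b), near(e), ready(d,b), ready(f,d)}
4. flip(b,d)  →  {clear(a,b), clear(d,b), clear(e,e), near(b), near(e), ready(f,d)}
5. flip(d,f)  →  {clear(a,b), clear(d,b), clear(e,e), clear(f,d), near(b), near(d), near(e)}
optimal plan length = 5; 5 ≤ 6

Yes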